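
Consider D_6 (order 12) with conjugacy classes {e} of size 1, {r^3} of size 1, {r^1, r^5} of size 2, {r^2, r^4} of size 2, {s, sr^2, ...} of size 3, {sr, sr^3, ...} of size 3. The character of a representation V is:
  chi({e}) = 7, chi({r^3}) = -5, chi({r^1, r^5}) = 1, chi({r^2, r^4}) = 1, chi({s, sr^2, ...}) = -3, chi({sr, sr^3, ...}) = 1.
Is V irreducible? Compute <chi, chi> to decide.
Not irreducible (reducible): <chi, chi> = 9 > 1.

Explanation: <chi, chi> = (1/|G|) sum_C |C| * |chi(C)|^2 = (1/12)[1*|7|^2 + 1*|-5|^2 + 2*|1|^2 + 2*|1|^2 + 3*|-3|^2 + 3*|1|^2]
  = (1/12)[(49) + (25) + (2) + (2) + (27) + (3)] = 108/12 = 9.
A character is irreducible iff <chi, chi> = 1, so this representation is reducible.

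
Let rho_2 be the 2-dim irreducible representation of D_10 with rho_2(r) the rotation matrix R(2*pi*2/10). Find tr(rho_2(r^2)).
chi_{rho_2}(r^2) = 2*cos(2*pi*2*2/10) = -sqrt(5)/2 - 1/2

Derivation: rho_2(r^2) is rotation by angle 2*pi*2*2/10, whose trace is 2*cos(2*pi*2*2/10) = -sqrt(5)/2 - 1/2.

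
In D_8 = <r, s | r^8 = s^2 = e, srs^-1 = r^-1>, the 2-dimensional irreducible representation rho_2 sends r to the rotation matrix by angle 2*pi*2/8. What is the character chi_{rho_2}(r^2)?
chi_{rho_2}(r^2) = 2*cos(2*pi*2*2/8) = -2

rho_2(r^2) is rotation by angle 2*pi*2*2/8, whose trace is 2*cos(2*pi*2*2/8) = -2.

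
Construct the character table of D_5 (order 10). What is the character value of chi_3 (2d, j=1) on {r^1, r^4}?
Conjugacy classes: {e} of size 1, {r^1, r^4} of size 2, {r^2, r^3} of size 2, {s, sr, ..., sr^4} of size 5.
Character table:
  irrep \ class              {e} (size 1)  {r^1, r^4} (size 2)  {r^2, r^3} (size 2)  {s, sr, ..., sr^4} (size 5)
  chi_1 (triv)               1             1                    1                    1                          
  chi_2 (sign: r->1, s->-1)  1             1                    1                    -1                         
  chi_3 (2d, j=1)            2             -1/2 + sqrt(5)/2     -sqrt(5)/2 - 1/2     0                          
  chi_4 (2d, j=2)            2             -sqrt(5)/2 - 1/2     -1/2 + sqrt(5)/2     0                          

Spot check: chi_3 (2d, j=1) on {r^1, r^4} = -1/2 + sqrt(5)/2.

Argument: D_5 has order 2*5 = 10 with 4 conjugacy classes, hence 4 irreducibles. Sum of squared dims 1 + 1 + 4 + 4 = 10 = |G|. Linear characters come from the abelianisation; the 2-dimensional irreps have character r^k -> 2*cos(2*pi*j*k/5), reflections -> 0.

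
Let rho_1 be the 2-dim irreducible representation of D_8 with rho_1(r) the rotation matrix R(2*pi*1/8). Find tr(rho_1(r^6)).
chi_{rho_1}(r^6) = 2*cos(2*pi*1*6/8) = 0

Working: rho_1(r^6) is rotation by angle 2*pi*1*6/8, whose trace is 2*cos(2*pi*1*6/8) = 0.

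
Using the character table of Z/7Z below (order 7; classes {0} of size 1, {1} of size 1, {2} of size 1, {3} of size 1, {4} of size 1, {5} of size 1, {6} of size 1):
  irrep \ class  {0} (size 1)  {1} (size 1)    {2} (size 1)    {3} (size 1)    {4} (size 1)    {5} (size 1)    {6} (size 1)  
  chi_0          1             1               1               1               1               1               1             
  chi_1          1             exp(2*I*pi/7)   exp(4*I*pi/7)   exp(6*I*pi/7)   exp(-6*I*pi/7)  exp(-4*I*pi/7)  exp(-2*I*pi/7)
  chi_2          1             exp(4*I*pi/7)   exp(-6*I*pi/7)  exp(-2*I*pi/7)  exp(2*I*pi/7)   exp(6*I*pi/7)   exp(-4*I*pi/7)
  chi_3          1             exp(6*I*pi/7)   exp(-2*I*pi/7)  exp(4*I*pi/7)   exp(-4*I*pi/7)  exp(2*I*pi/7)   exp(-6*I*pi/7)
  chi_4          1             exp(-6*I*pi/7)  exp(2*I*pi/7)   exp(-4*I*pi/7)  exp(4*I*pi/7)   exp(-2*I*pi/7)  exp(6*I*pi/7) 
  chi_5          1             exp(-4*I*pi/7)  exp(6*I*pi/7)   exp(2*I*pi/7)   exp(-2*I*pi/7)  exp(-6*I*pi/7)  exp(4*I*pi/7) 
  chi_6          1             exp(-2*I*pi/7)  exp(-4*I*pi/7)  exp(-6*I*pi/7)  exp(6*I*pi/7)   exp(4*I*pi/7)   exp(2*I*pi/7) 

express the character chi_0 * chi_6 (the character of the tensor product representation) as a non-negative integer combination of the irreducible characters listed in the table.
chi_0 tensor chi_6 = chi_6 (all other irreducibles have multiplicity 0).

Working: The character of a tensor product is the pointwise product (chi_0 * chi_6)(C) = chi_0(C) * chi_6(C):
  {0}: (1)*(1), {1}: (1)*(exp(-2*I*pi/7)), {2}: (1)*(exp(-4*I*pi/7)), {3}: (1)*(exp(-6*I*pi/7)), {4}: (1)*(exp(6*I*pi/7)), {5}: (1)*(exp(4*I*pi/7)), {6}: (1)*(exp(2*I*pi/7))
so (chi_0 * chi_6) takes values
  {0} -> 1, {1} -> exp(-2*I*pi/7), {2} -> exp(-4*I*pi/7), {3} -> exp(-6*I*pi/7), {4} -> exp(6*I*pi/7), {5} -> exp(4*I*pi/7), {6} -> exp(2*I*pi/7).
Now take the inner product of this character with each irreducible chi from the table, <chi_0*chi_6, chi> = (1/7) sum_C |C| (chi_0*chi_6)(C) conj(chi(C)):
  <chi_0*chi_6, chi_0> = (1/7)[1*(1)*conj(1) + 1*(exp(-2*I*pi/7))*conj(1) + 1*(exp(-4*I*pi/7))*conj(1) + 1*(exp(-6*I*pi/7))*conj(1) + 1*(exp(6*I*pi/7))*conj(1) + 1*(exp(4*I*pi/7))*conj(1) + 1*(exp(2*I*pi/7))*conj(1)]
      = (1/7)[(1) + (exp(-2*I*pi/7)) + (exp(-4*I*pi/7)) + (exp(-6*I*pi/7)) + (exp(6*I*pi/7)) + (exp(4*I*pi/7)) + (exp(2*I*pi/7))] = 0/7 = 0
  <chi_0*chi_6, chi_1> = (1/7)[1*(1)*conj(1) + 1*(exp(-2*I*pi/7))*conj(exp(2*I*pi/7)) + 1*(exp(-4*I*pi/7))*conj(exp(4*I*pi/7)) + 1*(exp(-6*I*pi/7))*conj(exp(6*I*pi/7)) + 1*(exp(6*I*pi/7))*conj(exp(-6*I*pi/7)) + 1*(exp(4*I*pi/7))*conj(exp(-4*I*pi/7)) + 1*(exp(2*I*pi/7))*conj(exp(-2*I*pi/7))]
      = (1/7)[(1) + (exp(-4*I*pi/7)) + (exp(6*I*pi/7)) + (exp(2*I*pi/7)) + (exp(-2*I*pi/7)) + (exp(-6*I*pi/7)) + (exp(4*I*pi/7))] = 0/7 = 0
  <chi_0*chi_6, chi_2> = (1/7)[1*(1)*conj(1) + 1*(exp(-2*I*pi/7))*conj(exp(4*I*pi/7)) + 1*(exp(-4*I*pi/7))*conj(exp(-6*I*pi/7)) + 1*(exp(-6*I*pi/7))*conj(exp(-2*I*pi/7)) + 1*(exp(6*I*pi/7))*conj(exp(2*I*pi/7)) + 1*(exp(4*I*pi/7))*conj(exp(6*I*pi/7)) + 1*(exp(2*I*pi/7))*conj(exp(-4*I*pi/7))]
      = (1/7)[(1) + (exp(-6*I*pi/7)) + (exp(2*I*pi/7)) + (exp(-4*I*pi/7)) + (exp(4*I*pi/7)) + (exp(-2*I*pi/7)) + (exp(6*I*pi/7))] = 0/7 = 0
  <chi_0*chi_6, chi_3> = (1/7)[1*(1)*conj(1) + 1*(exp(-2*I*pi/7))*conj(exp(6*I*pi/7)) + 1*(exp(-4*I*pi/7))*conj(exp(-2*I*pi/7)) + 1*(exp(-6*I*pi/7))*conj(exp(4*I*pi/7)) + 1*(exp(6*I*pi/7))*conj(exp(-4*I*pi/7)) + 1*(exp(4*I*pi/7))*conj(exp(2*I*pi/7)) + 1*(exp(2*I*pi/7))*conj(exp(-6*I*pi/7))]
      = (1/7)[(1) + (exp(6*I*pi/7)) + (exp(-2*I*pi/7)) + (exp(4*I*pi/7)) + (exp(-4*I*pi/7)) + (exp(2*I*pi/7)) + (exp(-6*I*pi/7))] = 0/7 = 0
  <chi_0*chi_6, chi_4> = (1/7)[1*(1)*conj(1) + 1*(exp(-2*I*pi/7))*conj(exp(-6*I*pi/7)) + 1*(exp(-4*I*pi/7))*conj(exp(2*I*pi/7)) + 1*(exp(-6*I*pi/7))*conj(exp(-4*I*pi/7)) + 1*(exp(6*I*pi/7))*conj(exp(4*I*pi/7)) + 1*(exp(4*I*pi/7))*conj(exp(-2*I*pi/7)) + 1*(exp(2*I*pi/7))*conj(exp(6*I*pi/7))]
      = (1/7)[(1) + (exp(4*I*pi/7)) + (exp(-6*I*pi/7)) + (exp(-2*I*pi/7)) + (exp(2*I*pi/7)) + (exp(6*I*pi/7)) + (exp(-4*I*pi/7))] = 0/7 = 0
  <chi_0*chi_6, chi_5> = (1/7)[1*(1)*conj(1) + 1*(exp(-2*I*pi/7))*conj(exp(-4*I*pi/7)) + 1*(exp(-4*I*pi/7))*conj(exp(6*I*pi/7)) + 1*(exp(-6*I*pi/7))*conj(exp(2*I*pi/7)) + 1*(exp(6*I*pi/7))*conj(exp(-2*I*pi/7)) + 1*(exp(4*I*pi/7))*conj(exp(-6*I*pi/7)) + 1*(exp(2*I*pi/7))*conj(exp(4*I*pi/7))]
      = (1/7)[(1) + (exp(2*I*pi/7)) + (exp(4*I*pi/7)) + (exp(6*I*pi/7)) + (exp(-6*I*pi/7)) + (exp(-4*I*pi/7)) + (exp(-2*I*pi/7))] = 0/7 = 0
  <chi_0*chi_6, chi_6> = (1/7)[1*(1)*conj(1) + 1*(exp(-2*I*pi/7))*conj(exp(-2*I*pi/7)) + 1*(exp(-4*I*pi/7))*conj(exp(-4*I*pi/7)) + 1*(exp(-6*I*pi/7))*conj(exp(-6*I*pi/7)) + 1*(exp(6*I*pi/7))*conj(exp(6*I*pi/7)) + 1*(exp(4*I*pi/7))*conj(exp(4*I*pi/7)) + 1*(exp(2*I*pi/7))*conj(exp(2*I*pi/7))]
      = (1/7)[(1) + (1) + (1) + (1) + (1) + (1) + (1)] = 7/7 = 1
(Exp terms are combined using exp(i*s)*conj(exp(i*t)) = exp(i*(s-t)), and sums of them are collapsed using the identity that for every m > 1 the m distinct m-th roots of unity sum to 0, e.g. 1 + exp(2*I*pi/3) + exp(-2*I*pi/3) = 0.)
Hence the multiplicities are chi_6: 1. Dimension check: dim(chi_0)*dim(chi_6) = 1*1 = 1 and sum (mult * dim) = 1*1 = 1.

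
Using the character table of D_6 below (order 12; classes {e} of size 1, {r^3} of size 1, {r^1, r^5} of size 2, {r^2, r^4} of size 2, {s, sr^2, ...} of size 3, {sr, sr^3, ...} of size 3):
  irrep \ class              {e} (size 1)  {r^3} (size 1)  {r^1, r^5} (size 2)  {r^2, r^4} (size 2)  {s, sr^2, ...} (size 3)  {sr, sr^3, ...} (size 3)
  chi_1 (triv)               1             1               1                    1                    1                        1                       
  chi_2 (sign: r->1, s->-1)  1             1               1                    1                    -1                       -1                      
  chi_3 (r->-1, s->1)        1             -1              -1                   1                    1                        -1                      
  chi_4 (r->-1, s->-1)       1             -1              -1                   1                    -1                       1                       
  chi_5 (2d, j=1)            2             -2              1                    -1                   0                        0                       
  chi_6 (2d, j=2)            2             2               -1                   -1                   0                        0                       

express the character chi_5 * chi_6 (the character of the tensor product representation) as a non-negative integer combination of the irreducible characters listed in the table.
chi_5 tensor chi_6 = chi_3 + chi_4 + chi_5 (all other irreducibles have multiplicity 0).

Reasoning: The character of a tensor product is the pointwise product (chi_5 * chi_6)(C) = chi_5(C) * chi_6(C):
  {e}: (2)*(2), {r^3}: (-2)*(2), {r^1, r^5}: (1)*(-1), {r^2, r^4}: (-1)*(-1), {s, sr^2, ...}: (0)*(0), {sr, sr^3, ...}: (0)*(0)
so (chi_5 * chi_6) takes values
  {e} -> 4, {r^3} -> -4, {r^1, r^5} -> -1, {r^2, r^4} -> 1, {s, sr^2, ...} -> 0, {sr, sr^3, ...} -> 0.
Now take the inner product of this character with each irreducible chi from the table, <chi_5*chi_6, chi> = (1/12) sum_C |C| (chi_5*chi_6)(C) conj(chi(C)):
  <chi_5*chi_6, chi_1> = (1/12)[1*(4)*conj(1) + 1*(-4)*conj(1) + 2*(-1)*conj(1) + 2*(1)*conj(1) + 3*(0)*conj(1) + 3*(0)*conj(1)]
      = (1/12)[(4) + (-4) + (-2) + (2) + (0) + (0)] = 0/12 = 0
  <chi_5*chi_6, chi_2> = (1/12)[1*(4)*conj(1) + 1*(-4)*conj(1) + 2*(-1)*conj(1) + 2*(1)*conj(1) + 3*(0)*conj(-1) + 3*(0)*conj(-1)]
      = (1/12)[(4) + (-4) + (-2) + (2) + (0) + (0)] = 0/12 = 0
  <chi_5*chi_6, chi_3> = (1/12)[1*(4)*conj(1) + 1*(-4)*conj(-1) + 2*(-1)*conj(-1) + 2*(1)*conj(1) + 3*(0)*conj(1) + 3*(0)*conj(-1)]
      = (1/12)[(4) + (4) + (2) + (2) + (0) + (0)] = 12/12 = 1
  <chi_5*chi_6, chi_4> = (1/12)[1*(4)*conj(1) + 1*(-4)*conj(-1) + 2*(-1)*conj(-1) + 2*(1)*conj(1) + 3*(0)*conj(-1) + 3*(0)*conj(1)]
      = (1/12)[(4) + (4) + (2) + (2) + (0) + (0)] = 12/12 = 1
  <chi_5*chi_6, chi_5> = (1/12)[1*(4)*conj(2) + 1*(-4)*conj(-2) + 2*(-1)*conj(1) + 2*(1)*conj(-1) + 3*(0)*conj(0) + 3*(0)*conj(0)]
      = (1/12)[(8) + (8) + (-2) + (-2) + (0) + (0)] = 12/12 = 1
  <chi_5*chi_6, chi_6> = (1/12)[1*(4)*conj(2) + 1*(-4)*conj(2) + 2*(-1)*conj(-1) + 2*(1)*conj(-1) + 3*(0)*conj(0) + 3*(0)*conj(0)]
      = (1/12)[(8) + (-8) + (2) + (-2) + (0) + (0)] = 0/12 = 0
Hence the multiplicities are chi_3: 1, chi_4: 1, chi_5: 1. Dimension check: dim(chi_5)*dim(chi_6) = 2*2 = 4 and sum (mult * dim) = 1*1 + 1*1 + 1*2 = 4.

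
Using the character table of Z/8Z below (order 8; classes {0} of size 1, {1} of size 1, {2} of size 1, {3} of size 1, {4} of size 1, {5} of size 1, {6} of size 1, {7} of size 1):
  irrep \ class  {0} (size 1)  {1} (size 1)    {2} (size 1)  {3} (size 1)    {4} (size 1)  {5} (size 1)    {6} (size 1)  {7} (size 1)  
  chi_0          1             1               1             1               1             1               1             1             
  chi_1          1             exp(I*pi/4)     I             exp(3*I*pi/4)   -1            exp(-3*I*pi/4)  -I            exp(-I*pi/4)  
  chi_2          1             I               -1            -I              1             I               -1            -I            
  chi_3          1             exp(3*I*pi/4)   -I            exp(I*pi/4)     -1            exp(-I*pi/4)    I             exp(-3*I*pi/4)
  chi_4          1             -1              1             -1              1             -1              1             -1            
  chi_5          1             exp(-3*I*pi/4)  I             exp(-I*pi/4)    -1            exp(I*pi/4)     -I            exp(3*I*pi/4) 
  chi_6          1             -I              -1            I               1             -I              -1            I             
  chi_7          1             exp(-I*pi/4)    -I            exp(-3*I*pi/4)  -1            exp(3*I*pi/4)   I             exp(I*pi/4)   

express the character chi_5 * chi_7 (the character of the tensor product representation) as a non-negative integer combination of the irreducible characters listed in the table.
chi_5 tensor chi_7 = chi_4 (all other irreducibles have multiplicity 0).

Derivation: The character of a tensor product is the pointwise product (chi_5 * chi_7)(C) = chi_5(C) * chi_7(C):
  {0}: (1)*(1), {1}: (exp(-3*I*pi/4))*(exp(-I*pi/4)), {2}: (I)*(-I), {3}: (exp(-I*pi/4))*(exp(-3*I*pi/4)), {4}: (-1)*(-1), {5}: (exp(I*pi/4))*(exp(3*I*pi/4)), {6}: (-I)*(I), {7}: (exp(3*I*pi/4))*(exp(I*pi/4))
so (chi_5 * chi_7) takes values
  {0} -> 1, {1} -> -1, {2} -> 1, {3} -> -1, {4} -> 1, {5} -> -1, {6} -> 1, {7} -> -1.
Now take the inner product of this character with each irreducible chi from the table, <chi_5*chi_7, chi> = (1/8) sum_C |C| (chi_5*chi_7)(C) conj(chi(C)):
  <chi_5*chi_7, chi_0> = (1/8)[1*(1)*conj(1) + 1*(-1)*conj(1) + 1*(1)*conj(1) + 1*(-1)*conj(1) + 1*(1)*conj(1) + 1*(-1)*conj(1) + 1*(1)*conj(1) + 1*(-1)*conj(1)]
      = (1/8)[(1) + (-1) + (1) + (-1) + (1) + (-1) + (1) + (-1)] = 0/8 = 0
  <chi_5*chi_7, chi_1> = (1/8)[1*(1)*conj(1) + 1*(-1)*conj(exp(I*pi/4)) + 1*(1)*conj(I) + 1*(-1)*conj(exp(3*I*pi/4)) + 1*(1)*conj(-1) + 1*(-1)*conj(exp(-3*I*pi/4)) + 1*(1)*conj(-I) + 1*(-1)*conj(exp(-I*pi/4))]
      = (1/8)[(1) + (-exp(-I*pi/4)) + (-I) + (-exp(-3*I*pi/4)) + (-1) + (-exp(3*I*pi/4)) + (I) + (-exp(I*pi/4))] = 0/8 = 0
  <chi_5*chi_7, chi_2> = (1/8)[1*(1)*conj(1) + 1*(-1)*conj(I) + 1*(1)*conj(-1) + 1*(-1)*conj(-I) + 1*(1)*conj(1) + 1*(-1)*conj(I) + 1*(1)*conj(-1) + 1*(-1)*conj(-I)]
      = (1/8)[(1) + (I) + (-1) + (-I) + (1) + (I) + (-1) + (-I)] = 0/8 = 0
  <chi_5*chi_7, chi_3> = (1/8)[1*(1)*conj(1) + 1*(-1)*conj(exp(3*I*pi/4)) + 1*(1)*conj(-I) + 1*(-1)*conj(exp(I*pi/4)) + 1*(1)*conj(-1) + 1*(-1)*conj(exp(-I*pi/4)) + 1*(1)*conj(I) + 1*(-1)*conj(exp(-3*I*pi/4))]
      = (1/8)[(1) + (-exp(-3*I*pi/4)) + (I) + (-exp(-I*pi/4)) + (-1) + (-exp(I*pi/4)) + (-I) + (-exp(3*I*pi/4))] = 0/8 = 0
  <chi_5*chi_7, chi_4> = (1/8)[1*(1)*conj(1) + 1*(-1)*conj(-1) + 1*(1)*conj(1) + 1*(-1)*conj(-1) + 1*(1)*conj(1) + 1*(-1)*conj(-1) + 1*(1)*conj(1) + 1*(-1)*conj(-1)]
      = (1/8)[(1) + (1) + (1) + (1) + (1) + (1) + (1) + (1)] = 8/8 = 1
  <chi_5*chi_7, chi_5> = (1/8)[1*(1)*conj(1) + 1*(-1)*conj(exp(-3*I*pi/4)) + 1*(1)*conj(I) + 1*(-1)*conj(exp(-I*pi/4)) + 1*(1)*conj(-1) + 1*(-1)*conj(exp(I*pi/4)) + 1*(1)*conj(-I) + 1*(-1)*conj(exp(3*I*pi/4))]
      = (1/8)[(1) + (-exp(3*I*pi/4)) + (-I) + (-exp(I*pi/4)) + (-1) + (-exp(-I*pi/4)) + (I) + (-exp(-3*I*pi/4))] = 0/8 = 0
  <chi_5*chi_7, chi_6> = (1/8)[1*(1)*conj(1) + 1*(-1)*conj(-I) + 1*(1)*conj(-1) + 1*(-1)*conj(I) + 1*(1)*conj(1) + 1*(-1)*conj(-I) + 1*(1)*conj(-1) + 1*(-1)*conj(I)]
      = (1/8)[(1) + (-I) + (-1) + (I) + (1) + (-I) + (-1) + (I)] = 0/8 = 0
  <chi_5*chi_7, chi_7> = (1/8)[1*(1)*conj(1) + 1*(-1)*conj(exp(-I*pi/4)) + 1*(1)*conj(-I) + 1*(-1)*conj(exp(-3*I*pi/4)) + 1*(1)*conj(-1) + 1*(-1)*conj(exp(3*I*pi/4)) + 1*(1)*conj(I) + 1*(-1)*conj(exp(I*pi/4))]
      = (1/8)[(1) + (-exp(I*pi/4)) + (I) + (-exp(3*I*pi/4)) + (-1) + (-exp(-3*I*pi/4)) + (-I) + (-exp(-I*pi/4))] = 0/8 = 0
(Exp terms are combined using exp(i*s)*conj(exp(i*t)) = exp(i*(s-t)), and sums of them are collapsed using the identity that for every m > 1 the m distinct m-th roots of unity sum to 0, e.g. 1 + exp(2*I*pi/3) + exp(-2*I*pi/3) = 0.)
Hence the multiplicities are chi_4: 1. Dimension check: dim(chi_5)*dim(chi_7) = 1*1 = 1 and sum (mult * dim) = 1*1 = 1.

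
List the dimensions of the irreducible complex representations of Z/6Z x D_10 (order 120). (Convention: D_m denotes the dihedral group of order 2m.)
Dimensions: 1, 1, 1, 1, 1, 1, 1, 1, 1, 1, 1, 1, 1, 1, 1, 1, 1, 1, 1, 1, 1, 1, 1, 1, 2, 2, 2, 2, 2, 2, 2, 2, 2, 2, 2, 2, 2, 2, 2, 2, 2, 2, 2, 2, 2, 2, 2, 2

Explanation: There are 48 irreducibles (= number of conjugacy classes). Their dimensions d_i satisfy sum d_i^2 = |G| = 120: 1 + 1 + 1 + 1 + 1 + 1 + 1 + 1 + 1 + 1 + 1 + 1 + 1 + 1 + 1 + 1 + 1 + 1 + 1 + 1 + 1 + 1 + 1 + 1 + 4 + 4 + 4 + 4 + 4 + 4 + 4 + 4 + 4 + 4 + 4 + 4 + 4 + 4 + 4 + 4 + 4 + 4 + 4 + 4 + 4 + 4 + 4 + 4 = 120. (For the product with Z/6Z: each of the 6 1-dim characters of Z/6Z tensors with each irrep of D_10, giving 6 copies of each D_10-dimension.)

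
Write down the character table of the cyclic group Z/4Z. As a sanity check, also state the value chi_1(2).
Character table of Z/4Z (irreps indexed chi_0,...,chi_3 with chi_k(m) = zeta_4^(k*m), zeta_4 = exp(2*pi*i/4)):
  irrep \ class  {0} (size 1)  {1} (size 1)  {2} (size 1)  {3} (size 1)
  chi_0          1             1             1             1           
  chi_1          1             I             -1            -I          
  chi_2          1             -1            1             -1          
  chi_3          1             -I            -1            I           

Spot check: chi_1(2) = zeta_4^(1*2) = zeta_4^2 = -1.

Justification: Z/4Z is abelian, so all 4 irreducible complex representations are 1-dimensional. They are given by chi_k(m) = zeta_4^(k*m) for k = 0,...,3. Row orthogonality: sum_m chi_k(m) conj(chi_l(m)) = 4 * [k = l].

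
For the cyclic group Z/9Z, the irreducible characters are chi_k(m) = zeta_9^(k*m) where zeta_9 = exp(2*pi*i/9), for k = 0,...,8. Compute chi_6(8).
chi_6(8) = zeta_9^48 = exp(2*I*pi/3)

Explanation: chi_6(8) = zeta_9^(6*8) = zeta_9^48. Since zeta_9^9 = 1, this equals zeta_9^3 = exp(2*pi*i*3/9) = exp(2*I*pi/3).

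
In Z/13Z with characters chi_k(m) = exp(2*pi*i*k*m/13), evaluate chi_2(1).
chi_2(1) = zeta_13^2 = exp(4*I*pi/13)

Justification: chi_2(1) = zeta_13^(2*1) = zeta_13^2. Since zeta_13^13 = 1, this equals zeta_13^2 = exp(2*pi*i*2/13) = exp(4*I*pi/13).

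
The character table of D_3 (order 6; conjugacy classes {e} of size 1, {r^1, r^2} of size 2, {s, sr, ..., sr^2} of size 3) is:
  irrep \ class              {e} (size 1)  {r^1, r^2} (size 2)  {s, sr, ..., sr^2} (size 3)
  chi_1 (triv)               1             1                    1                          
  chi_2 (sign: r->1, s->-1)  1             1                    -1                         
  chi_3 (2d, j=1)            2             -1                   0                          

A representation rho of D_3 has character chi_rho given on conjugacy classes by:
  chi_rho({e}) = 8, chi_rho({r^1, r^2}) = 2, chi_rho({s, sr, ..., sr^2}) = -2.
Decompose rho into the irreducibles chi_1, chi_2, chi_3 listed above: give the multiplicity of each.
Multiplicities: chi_1: 1, chi_2: 3, chi_3: 2.

Solution. Use <chi_rho, chi> = (1/|G|) sum_C |C| * chi_rho(C) * conj(chi(C)) with |G| = 6 for each irreducible chi in the table:
  <chi_rho, chi_1> = (1/6)[1*(8)*conj(1) + 2*(2)*conj(1) + 3*(-2)*conj(1)]
      = (1/6)[(8) + (4) + (-6)] = 6/6 = 1
  <chi_rho, chi_2> = (1/6)[1*(8)*conj(1) + 2*(2)*conj(1) + 3*(-2)*conj(-1)]
      = (1/6)[(8) + (4) + (6)] = 18/6 = 3
  <chi_rho, chi_3> = (1/6)[1*(8)*conj(2) + 2*(2)*conj(-1) + 3*(-2)*conj(0)]
      = (1/6)[(16) + (-4) + (0)] = 12/6 = 2
Dimension check: dim(rho) = sum (mult * dim) = 1*1 + 3*1 + 2*2 = 8 = chi_rho(e) = 8.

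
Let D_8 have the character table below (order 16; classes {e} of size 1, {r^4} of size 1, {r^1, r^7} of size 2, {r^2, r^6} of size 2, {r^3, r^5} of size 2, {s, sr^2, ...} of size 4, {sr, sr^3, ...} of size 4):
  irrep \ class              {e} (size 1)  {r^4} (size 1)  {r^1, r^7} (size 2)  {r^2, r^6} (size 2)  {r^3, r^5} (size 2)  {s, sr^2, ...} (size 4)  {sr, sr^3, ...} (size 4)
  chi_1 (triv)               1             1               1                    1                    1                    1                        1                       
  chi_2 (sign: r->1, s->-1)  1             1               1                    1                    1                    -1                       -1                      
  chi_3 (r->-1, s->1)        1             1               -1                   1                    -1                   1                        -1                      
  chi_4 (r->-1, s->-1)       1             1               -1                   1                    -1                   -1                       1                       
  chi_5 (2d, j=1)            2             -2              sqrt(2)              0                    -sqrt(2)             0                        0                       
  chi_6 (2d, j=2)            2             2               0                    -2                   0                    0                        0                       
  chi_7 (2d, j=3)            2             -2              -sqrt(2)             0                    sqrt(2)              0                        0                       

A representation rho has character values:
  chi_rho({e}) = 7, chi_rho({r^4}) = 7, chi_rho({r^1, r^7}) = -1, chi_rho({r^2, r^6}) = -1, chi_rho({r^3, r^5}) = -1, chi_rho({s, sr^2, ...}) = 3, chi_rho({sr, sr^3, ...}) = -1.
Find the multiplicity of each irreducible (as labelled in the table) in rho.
Multiplicities: chi_1: 1, chi_2: 0, chi_3: 2, chi_4: 0, chi_5: 0, chi_6: 2, chi_7: 0.

Use <chi_rho, chi> = (1/|G|) sum_C |C| * chi_rho(C) * conj(chi(C)) with |G| = 16 for each irreducible chi in the table:
  <chi_rho, chi_1> = (1/16)[1*(7)*conj(1) + 1*(7)*conj(1) + 2*(-1)*conj(1) + 2*(-1)*conj(1) + 2*(-1)*conj(1) + 4*(3)*conj(1) + 4*(-1)*conj(1)]
      = (1/16)[(7) + (7) + (-2) + (-2) + (-2) + (12) + (-4)] = 16/16 = 1
  <chi_rho, chi_2> = (1/16)[1*(7)*conj(1) + 1*(7)*conj(1) + 2*(-1)*conj(1) + 2*(-1)*conj(1) + 2*(-1)*conj(1) + 4*(3)*conj(-1) + 4*(-1)*conj(-1)]
      = (1/16)[(7) + (7) + (-2) + (-2) + (-2) + (-12) + (4)] = 0/16 = 0
  <chi_rho, chi_3> = (1/16)[1*(7)*conj(1) + 1*(7)*conj(1) + 2*(-1)*conj(-1) + 2*(-1)*conj(1) + 2*(-1)*conj(-1) + 4*(3)*conj(1) + 4*(-1)*conj(-1)]
      = (1/16)[(7) + (7) + (2) + (-2) + (2) + (12) + (4)] = 32/16 = 2
  <chi_rho, chi_4> = (1/16)[1*(7)*conj(1) + 1*(7)*conj(1) + 2*(-1)*conj(-1) + 2*(-1)*conj(1) + 2*(-1)*conj(-1) + 4*(3)*conj(-1) + 4*(-1)*conj(1)]
      = (1/16)[(7) + (7) + (2) + (-2) + (2) + (-12) + (-4)] = 0/16 = 0
  <chi_rho, chi_5> = (1/16)[1*(7)*conj(2) + 1*(7)*conj(-2) + 2*(-1)*conj(sqrt(2)) + 2*(-1)*conj(0) + 2*(-1)*conj(-sqrt(2)) + 4*(3)*conj(0) + 4*(-1)*conj(0)]
      = (1/16)[(14) + (-14) + (-2*sqrt(2)) + (0) + (2*sqrt(2)) + (0) + (0)] = 0/16 = 0
  <chi_rho, chi_6> = (1/16)[1*(7)*conj(2) + 1*(7)*conj(2) + 2*(-1)*conj(0) + 2*(-1)*conj(-2) + 2*(-1)*conj(0) + 4*(3)*conj(0) + 4*(-1)*conj(0)]
      = (1/16)[(14) + (14) + (0) + (4) + (0) + (0) + (0)] = 32/16 = 2
  <chi_rho, chi_7> = (1/16)[1*(7)*conj(2) + 1*(7)*conj(-2) + 2*(-1)*conj(-sqrt(2)) + 2*(-1)*conj(0) + 2*(-1)*conj(sqrt(2)) + 4*(3)*conj(0) + 4*(-1)*conj(0)]
      = (1/16)[(14) + (-14) + (2*sqrt(2)) + (0) + (-2*sqrt(2)) + (0) + (0)] = 0/16 = 0
Dimension check: dim(rho) = sum (mult * dim) = 1*1 + 0*1 + 2*1 + 0*1 + 0*2 + 2*2 + 0*2 = 7 = chi_rho(e) = 7.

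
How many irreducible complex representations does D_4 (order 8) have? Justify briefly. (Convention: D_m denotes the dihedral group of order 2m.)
5

Argument: The number of irreducible complex representations of a finite group equals its number of conjugacy classes. D_4 has 5 conjugacy classes (n/2 + 3 for n even), so D_4 (order 8) has exactly 5 irreducible complex representations.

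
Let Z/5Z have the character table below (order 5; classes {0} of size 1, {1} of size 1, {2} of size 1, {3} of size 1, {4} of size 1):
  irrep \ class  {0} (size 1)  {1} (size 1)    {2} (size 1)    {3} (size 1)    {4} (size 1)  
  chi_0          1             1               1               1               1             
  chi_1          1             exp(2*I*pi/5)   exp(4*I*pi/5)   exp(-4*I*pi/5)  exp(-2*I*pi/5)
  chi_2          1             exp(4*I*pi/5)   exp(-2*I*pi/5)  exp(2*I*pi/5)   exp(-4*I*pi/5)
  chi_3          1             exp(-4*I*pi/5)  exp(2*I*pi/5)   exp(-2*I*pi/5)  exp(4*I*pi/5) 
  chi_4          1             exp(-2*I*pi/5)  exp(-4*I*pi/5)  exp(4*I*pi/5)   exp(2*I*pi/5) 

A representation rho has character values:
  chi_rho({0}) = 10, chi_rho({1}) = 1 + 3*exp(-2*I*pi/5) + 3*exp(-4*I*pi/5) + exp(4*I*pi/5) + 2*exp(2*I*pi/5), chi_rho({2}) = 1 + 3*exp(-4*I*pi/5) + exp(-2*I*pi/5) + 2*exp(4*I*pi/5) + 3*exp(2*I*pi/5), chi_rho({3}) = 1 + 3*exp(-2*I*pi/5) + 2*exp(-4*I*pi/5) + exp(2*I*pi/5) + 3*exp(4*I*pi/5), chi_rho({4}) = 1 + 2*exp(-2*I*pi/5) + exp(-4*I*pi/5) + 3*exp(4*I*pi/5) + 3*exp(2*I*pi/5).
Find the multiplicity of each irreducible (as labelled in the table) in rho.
Multiplicities: chi_0: 1, chi_1: 2, chi_2: 1, chi_3: 3, chi_4: 3.

Working: Use <chi_rho, chi> = (1/|G|) sum_C |C| * chi_rho(C) * conj(chi(C)) with |G| = 5 for each irreducible chi in the table:
  <chi_rho, chi_0> = (1/5)[1*(10)*conj(1) + 1*(1 + 3*exp(-2*I*pi/5) + 3*exp(-4*I*pi/5) + exp(4*I*pi/5) + 2*exp(2*I*pi/5))*conj(1) + 1*(1 + 3*exp(-4*I*pi/5) + exp(-2*I*pi/5) + 2*exp(4*I*pi/5) + 3*exp(2*I*pi/5))*conj(1) + 1*(1 + 3*exp(-2*I*pi/5) + 2*exp(-4*I*pi/5) + exp(2*I*pi/5) + 3*exp(4*I*pi/5))*conj(1) + 1*(1 + 2*exp(-2*I*pi/5) + exp(-4*I*pi/5) + 3*exp(4*I*pi/5) + 3*exp(2*I*pi/5))*conj(1)]
      = (1/5)[(10) + (1 + 3*exp(-2*I*pi/5) + 3*exp(-4*I*pi/5) + exp(4*I*pi/5) + 2*exp(2*I*pi/5)) + (1 + 3*exp(-4*I*pi/5) + exp(-2*I*pi/5) + 2*exp(4*I*pi/5) + 3*exp(2*I*pi/5)) + (1 + 3*exp(-2*I*pi/5) + 2*exp(-4*I*pi/5) + exp(2*I*pi/5) + 3*exp(4*I*pi/5)) + (1 + 2*exp(-2*I*pi/5) + exp(-4*I*pi/5) + 3*exp(4*I*pi/5) + 3*exp(2*I*pi/5))] = 5/5 = 1
  <chi_rho, chi_1> = (1/5)[1*(10)*conj(1) + 1*(1 + 3*exp(-2*I*pi/5) + 3*exp(-4*I*pi/5) + exp(4*I*pi/5) + 2*exp(2*I*pi/5))*conj(exp(2*I*pi/5)) + 1*(1 + 3*exp(-4*I*pi/5) + exp(-2*I*pi/5) + 2*exp(4*I*pi/5) + 3*exp(2*I*pi/5))*conj(exp(4*I*pi/5)) + 1*(1 + 3*exp(-2*I*pi/5) + 2*exp(-4*I*pi/5) + exp(2*I*pi/5) + 3*exp(4*I*pi/5))*conj(exp(-4*I*pi/5)) + 1*(1 + 2*exp(-2*I*pi/5) + exp(-4*I*pi/5) + 3*exp(4*I*pi/5) + 3*exp(2*I*pi/5))*conj(exp(-2*I*pi/5))]
      = (1/5)[(10) + (2 + 3*exp(-4*I*pi/5) + exp(-2*I*pi/5) + exp(2*I*pi/5) + 3*exp(4*I*pi/5)) + (2 + 3*exp(-2*I*pi/5) + exp(-4*I*pi/5) + exp(4*I*pi/5) + 3*exp(2*I*pi/5)) + (2 + 3*exp(-2*I*pi/5) + exp(-4*I*pi/5) + exp(4*I*pi/5) + 3*exp(2*I*pi/5)) + (2 + 3*exp(-4*I*pi/5) + exp(-2*I*pi/5) + exp(2*I*pi/5) + 3*exp(4*I*pi/5))] = 10/5 = 2
  <chi_rho, chi_2> = (1/5)[1*(10)*conj(1) + 1*(1 + 3*exp(-2*I*pi/5) + 3*exp(-4*I*pi/5) + exp(4*I*pi/5) + 2*exp(2*I*pi/5))*conj(exp(4*I*pi/5)) + 1*(1 + 3*exp(-4*I*pi/5) + exp(-2*I*pi/5) + 2*exp(4*I*pi/5) + 3*exp(2*I*pi/5))*conj(exp(-2*I*pi/5)) + 1*(1 + 3*exp(-2*I*pi/5) + 2*exp(-4*I*pi/5) + exp(2*I*pi/5) + 3*exp(4*I*pi/5))*conj(exp(2*I*pi/5)) + 1*(1 + 2*exp(-2*I*pi/5) + exp(-4*I*pi/5) + 3*exp(4*I*pi/5) + 3*exp(2*I*pi/5))*conj(exp(-4*I*pi/5))]
      = (1/5)[(10) + (1 + 2*exp(-2*I*pi/5) + exp(-4*I*pi/5) + 3*exp(4*I*pi/5) + 3*exp(2*I*pi/5)) + (1 + 3*exp(-2*I*pi/5) + 2*exp(-4*I*pi/5) + exp(2*I*pi/5) + 3*exp(4*I*pi/5)) + (1 + 3*exp(-4*I*pi/5) + exp(-2*I*pi/5) + 2*exp(4*I*pi/5) + 3*exp(2*I*pi/5)) + (1 + 3*exp(-2*I*pi/5) + 3*exp(-4*I*pi/5) + exp(4*I*pi/5) + 2*exp(2*I*pi/5))] = 5/5 = 1
  <chi_rho, chi_3> = (1/5)[1*(10)*conj(1) + 1*(1 + 3*exp(-2*I*pi/5) + 3*exp(-4*I*pi/5) + exp(4*I*pi/5) + 2*exp(2*I*pi/5))*conj(exp(-4*I*pi/5)) + 1*(1 + 3*exp(-4*I*pi/5) + exp(-2*I*pi/5) + 2*exp(4*I*pi/5) + 3*exp(2*I*pi/5))*conj(exp(2*I*pi/5)) + 1*(1 + 3*exp(-2*I*pi/5) + 2*exp(-4*I*pi/5) + exp(2*I*pi/5) + 3*exp(4*I*pi/5))*conj(exp(-2*I*pi/5)) + 1*(1 + 2*exp(-2*I*pi/5) + exp(-4*I*pi/5) + 3*exp(4*I*pi/5) + 3*exp(2*I*pi/5))*conj(exp(4*I*pi/5))]
      = (1/5)[(10) + (3 + 2*exp(-4*I*pi/5) + exp(-2*I*pi/5) + exp(4*I*pi/5) + 3*exp(2*I*pi/5)) + (3 + exp(-2*I*pi/5) + exp(-4*I*pi/5) + 3*exp(4*I*pi/5) + 2*exp(2*I*pi/5)) + (3 + 2*exp(-2*I*pi/5) + 3*exp(-4*I*pi/5) + exp(4*I*pi/5) + exp(2*I*pi/5)) + (3 + 3*exp(-2*I*pi/5) + exp(-4*I*pi/5) + exp(2*I*pi/5) + 2*exp(4*I*pi/5))] = 15/5 = 3
  <chi_rho, chi_4> = (1/5)[1*(10)*conj(1) + 1*(1 + 3*exp(-2*I*pi/5) + 3*exp(-4*I*pi/5) + exp(4*I*pi/5) + 2*exp(2*I*pi/5))*conj(exp(-2*I*pi/5)) + 1*(1 + 3*exp(-4*I*pi/5) + exp(-2*I*pi/5) + 2*exp(4*I*pi/5) + 3*exp(2*I*pi/5))*conj(exp(-4*I*pi/5)) + 1*(1 + 3*exp(-2*I*pi/5) + 2*exp(-4*I*pi/5) + exp(2*I*pi/5) + 3*exp(4*I*pi/5))*conj(exp(4*I*pi/5)) + 1*(1 + 2*exp(-2*I*pi/5) + exp(-4*I*pi/5) + 3*exp(4*I*pi/5) + 3*exp(2*I*pi/5))*conj(exp(2*I*pi/5))]
      = (1/5)[(10) + (3 + 3*exp(-2*I*pi/5) + exp(-4*I*pi/5) + exp(2*I*pi/5) + 2*exp(4*I*pi/5)) + (3 + 2*exp(-2*I*pi/5) + 3*exp(-4*I*pi/5) + exp(4*I*pi/5) + exp(2*I*pi/5)) + (3 + exp(-2*I*pi/5) + exp(-4*I*pi/5) + 3*exp(4*I*pi/5) + 2*exp(2*I*pi/5)) + (3 + 2*exp(-4*I*pi/5) + exp(-2*I*pi/5) + exp(4*I*pi/5) + 3*exp(2*I*pi/5))] = 15/5 = 3
(Exp terms are combined using exp(i*s)*conj(exp(i*t)) = exp(i*(s-t)), and sums of them are collapsed using the identity that for every m > 1 the m distinct m-th roots of unity sum to 0, e.g. 1 + exp(2*I*pi/3) + exp(-2*I*pi/3) = 0.)
Dimension check: dim(rho) = sum (mult * dim) = 1*1 + 2*1 + 1*1 + 3*1 + 3*1 = 10 = chi_rho(e) = 10.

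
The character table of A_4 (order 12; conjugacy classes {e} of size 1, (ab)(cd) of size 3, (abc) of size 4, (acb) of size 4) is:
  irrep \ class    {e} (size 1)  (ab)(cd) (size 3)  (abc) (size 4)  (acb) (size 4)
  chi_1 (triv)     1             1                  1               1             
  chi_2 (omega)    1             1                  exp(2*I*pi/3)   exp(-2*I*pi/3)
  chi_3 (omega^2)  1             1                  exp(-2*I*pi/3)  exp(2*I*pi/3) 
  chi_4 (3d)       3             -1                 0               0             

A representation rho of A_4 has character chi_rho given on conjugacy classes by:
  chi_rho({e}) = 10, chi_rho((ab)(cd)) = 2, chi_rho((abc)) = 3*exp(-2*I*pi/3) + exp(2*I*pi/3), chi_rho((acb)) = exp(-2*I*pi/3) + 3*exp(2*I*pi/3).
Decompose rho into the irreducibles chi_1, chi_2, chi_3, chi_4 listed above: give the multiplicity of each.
Multiplicities: chi_1: 0, chi_2: 1, chi_3: 3, chi_4: 2.

Solution. Use <chi_rho, chi> = (1/|G|) sum_C |C| * chi_rho(C) * conj(chi(C)) with |G| = 12 for each irreducible chi in the table:
  <chi_rho, chi_1> = (1/12)[1*(10)*conj(1) + 3*(2)*conj(1) + 4*(3*exp(-2*I*pi/3) + exp(2*I*pi/3))*conj(1) + 4*(exp(-2*I*pi/3) + 3*exp(2*I*pi/3))*conj(1)]
      = (1/12)[(10) + (6) + (12*exp(-2*I*pi/3) + 4*exp(2*I*pi/3)) + (4*exp(-2*I*pi/3) + 12*exp(2*I*pi/3))] = 0/12 = 0
  <chi_rho, chi_2> = (1/12)[1*(10)*conj(1) + 3*(2)*conj(1) + 4*(3*exp(-2*I*pi/3) + exp(2*I*pi/3))*conj(exp(2*I*pi/3)) + 4*(exp(-2*I*pi/3) + 3*exp(2*I*pi/3))*conj(exp(-2*I*pi/3))]
      = (1/12)[(10) + (6) + (4 + 12*exp(2*I*pi/3)) + (4 + 12*exp(-2*I*pi/3))] = 12/12 = 1
  <chi_rho, chi_3> = (1/12)[1*(10)*conj(1) + 3*(2)*conj(1) + 4*(3*exp(-2*I*pi/3) + exp(2*I*pi/3))*conj(exp(-2*I*pi/3)) + 4*(exp(-2*I*pi/3) + 3*exp(2*I*pi/3))*conj(exp(2*I*pi/3))]
      = (1/12)[(10) + (6) + (12 + 4*exp(-2*I*pi/3)) + (12 + 4*exp(2*I*pi/3))] = 36/12 = 3
  <chi_rho, chi_4> = (1/12)[1*(10)*conj(3) + 3*(2)*conj(-1) + 4*(3*exp(-2*I*pi/3) + exp(2*I*pi/3))*conj(0) + 4*(exp(-2*I*pi/3) + 3*exp(2*I*pi/3))*conj(0)]
      = (1/12)[(30) + (-6) + (0) + (0)] = 24/12 = 2
(Exp terms are combined using exp(i*s)*conj(exp(i*t)) = exp(i*(s-t)), and sums of them are collapsed using the identity that for every m > 1 the m distinct m-th roots of unity sum to 0, e.g. 1 + exp(2*I*pi/3) + exp(-2*I*pi/3) = 0.)
Dimension check: dim(rho) = sum (mult * dim) = 0*1 + 1*1 + 3*1 + 2*3 = 10 = chi_rho(e) = 10.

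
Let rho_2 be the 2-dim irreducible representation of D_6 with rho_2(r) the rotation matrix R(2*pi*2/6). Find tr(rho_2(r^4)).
chi_{rho_2}(r^4) = 2*cos(2*pi*2*4/6) = -1

Derivation: rho_2(r^4) is rotation by angle 2*pi*2*4/6, whose trace is 2*cos(2*pi*2*4/6) = -1.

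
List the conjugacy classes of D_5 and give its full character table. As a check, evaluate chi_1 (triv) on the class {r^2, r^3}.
Conjugacy classes: {e} of size 1, {r^1, r^4} of size 2, {r^2, r^3} of size 2, {s, sr, ..., sr^4} of size 5.
Character table:
  irrep \ class              {e} (size 1)  {r^1, r^4} (size 2)  {r^2, r^3} (size 2)  {s, sr, ..., sr^4} (size 5)
  chi_1 (triv)               1             1                    1                    1                          
  chi_2 (sign: r->1, s->-1)  1             1                    1                    -1                         
  chi_3 (2d, j=1)            2             -1/2 + sqrt(5)/2     -sqrt(5)/2 - 1/2     0                          
  chi_4 (2d, j=2)            2             -sqrt(5)/2 - 1/2     -1/2 + sqrt(5)/2     0                          

Spot check: chi_1 (triv) on {r^2, r^3} = 1.

Working: D_5 has order 2*5 = 10 with 4 conjugacy classes, hence 4 irreducibles. Sum of squared dims 1 + 1 + 4 + 4 = 10 = |G|. Linear characters come from the abelianisation; the 2-dimensional irreps have character r^k -> 2*cos(2*pi*j*k/5), reflections -> 0.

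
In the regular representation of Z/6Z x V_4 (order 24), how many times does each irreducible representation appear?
Each irreducible V_i of dimension d_i appears with multiplicity d_i, i.e. rho_reg = (direct sum over all irreducibles V_i) d_i V_i. The irreducible dimensions for Z/6Z x V_4 are 1, 1, 1, 1, 1, 1, 1, 1, 1, 1, 1, 1, 1, 1, 1, 1, 1, 1, 1, 1, 1, 1, 1, 1: 24 irreducibles of dimension 1, each with multiplicity 1. Total dimension 24*1*1 = 24 = |G|.

Explanation: General theorem: in the regular representation of a finite group G, each irreducible appears with multiplicity equal to its dimension. Check: dim(rho_reg) = sum d_i^2 = 1 + 1 + 1 + 1 + 1 + 1 + 1 + 1 + 1 + 1 + 1 + 1 + 1 + 1 + 1 + 1 + 1 + 1 + 1 + 1 + 1 + 1 + 1 + 1 = 24 = |G|.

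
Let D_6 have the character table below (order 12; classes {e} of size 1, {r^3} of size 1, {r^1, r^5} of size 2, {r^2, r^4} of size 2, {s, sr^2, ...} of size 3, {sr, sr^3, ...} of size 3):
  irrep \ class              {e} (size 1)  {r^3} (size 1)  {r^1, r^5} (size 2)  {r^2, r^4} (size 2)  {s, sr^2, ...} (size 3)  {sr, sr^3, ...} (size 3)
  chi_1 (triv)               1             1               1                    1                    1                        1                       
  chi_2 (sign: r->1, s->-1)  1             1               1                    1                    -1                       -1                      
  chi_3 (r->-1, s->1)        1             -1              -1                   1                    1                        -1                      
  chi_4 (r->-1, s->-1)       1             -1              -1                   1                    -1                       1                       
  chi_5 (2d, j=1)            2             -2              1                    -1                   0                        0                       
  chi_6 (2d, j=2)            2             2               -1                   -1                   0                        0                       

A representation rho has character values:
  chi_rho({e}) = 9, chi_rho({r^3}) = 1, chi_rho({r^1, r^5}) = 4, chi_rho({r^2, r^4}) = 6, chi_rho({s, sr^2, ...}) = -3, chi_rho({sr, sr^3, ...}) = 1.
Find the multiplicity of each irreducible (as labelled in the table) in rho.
Multiplicities: chi_1: 2, chi_2: 3, chi_3: 0, chi_4: 2, chi_5: 1, chi_6: 0.

Justification: Use <chi_rho, chi> = (1/|G|) sum_C |C| * chi_rho(C) * conj(chi(C)) with |G| = 12 for each irreducible chi in the table:
  <chi_rho, chi_1> = (1/12)[1*(9)*conj(1) + 1*(1)*conj(1) + 2*(4)*conj(1) + 2*(6)*conj(1) + 3*(-3)*conj(1) + 3*(1)*conj(1)]
      = (1/12)[(9) + (1) + (8) + (12) + (-9) + (3)] = 24/12 = 2
  <chi_rho, chi_2> = (1/12)[1*(9)*conj(1) + 1*(1)*conj(1) + 2*(4)*conj(1) + 2*(6)*conj(1) + 3*(-3)*conj(-1) + 3*(1)*conj(-1)]
      = (1/12)[(9) + (1) + (8) + (12) + (9) + (-3)] = 36/12 = 3
  <chi_rho, chi_3> = (1/12)[1*(9)*conj(1) + 1*(1)*conj(-1) + 2*(4)*conj(-1) + 2*(6)*conj(1) + 3*(-3)*conj(1) + 3*(1)*conj(-1)]
      = (1/12)[(9) + (-1) + (-8) + (12) + (-9) + (-3)] = 0/12 = 0
  <chi_rho, chi_4> = (1/12)[1*(9)*conj(1) + 1*(1)*conj(-1) + 2*(4)*conj(-1) + 2*(6)*conj(1) + 3*(-3)*conj(-1) + 3*(1)*conj(1)]
      = (1/12)[(9) + (-1) + (-8) + (12) + (9) + (3)] = 24/12 = 2
  <chi_rho, chi_5> = (1/12)[1*(9)*conj(2) + 1*(1)*conj(-2) + 2*(4)*conj(1) + 2*(6)*conj(-1) + 3*(-3)*conj(0) + 3*(1)*conj(0)]
      = (1/12)[(18) + (-2) + (8) + (-12) + (0) + (0)] = 12/12 = 1
  <chi_rho, chi_6> = (1/12)[1*(9)*conj(2) + 1*(1)*conj(2) + 2*(4)*conj(-1) + 2*(6)*conj(-1) + 3*(-3)*conj(0) + 3*(1)*conj(0)]
      = (1/12)[(18) + (2) + (-8) + (-12) + (0) + (0)] = 0/12 = 0
Dimension check: dim(rho) = sum (mult * dim) = 2*1 + 3*1 + 0*1 + 2*1 + 1*2 + 0*2 = 9 = chi_rho(e) = 9.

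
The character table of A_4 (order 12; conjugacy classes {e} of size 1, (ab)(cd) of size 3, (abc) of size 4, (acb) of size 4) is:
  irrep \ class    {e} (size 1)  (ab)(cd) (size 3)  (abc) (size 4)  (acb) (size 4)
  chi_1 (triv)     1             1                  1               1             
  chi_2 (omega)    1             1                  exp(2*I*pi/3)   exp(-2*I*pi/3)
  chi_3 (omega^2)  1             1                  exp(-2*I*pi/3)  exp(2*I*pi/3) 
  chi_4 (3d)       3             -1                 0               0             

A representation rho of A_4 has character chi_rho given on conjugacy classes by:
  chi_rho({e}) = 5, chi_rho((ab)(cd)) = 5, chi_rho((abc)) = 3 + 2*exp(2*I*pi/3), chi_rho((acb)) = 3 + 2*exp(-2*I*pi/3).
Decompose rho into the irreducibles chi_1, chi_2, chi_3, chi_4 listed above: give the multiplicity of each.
Multiplicities: chi_1: 3, chi_2: 2, chi_3: 0, chi_4: 0.

Why: Use <chi_rho, chi> = (1/|G|) sum_C |C| * chi_rho(C) * conj(chi(C)) with |G| = 12 for each irreducible chi in the table:
  <chi_rho, chi_1> = (1/12)[1*(5)*conj(1) + 3*(5)*conj(1) + 4*(3 + 2*exp(2*I*pi/3))*conj(1) + 4*(3 + 2*exp(-2*I*pi/3))*conj(1)]
      = (1/12)[(5) + (15) + (12 + 8*exp(2*I*pi/3)) + (12 + 8*exp(-2*I*pi/3))] = 36/12 = 3
  <chi_rho, chi_2> = (1/12)[1*(5)*conj(1) + 3*(5)*conj(1) + 4*(3 + 2*exp(2*I*pi/3))*conj(exp(2*I*pi/3)) + 4*(3 + 2*exp(-2*I*pi/3))*conj(exp(-2*I*pi/3))]
      = (1/12)[(5) + (15) + (8 + 12*exp(-2*I*pi/3)) + (8 + 12*exp(2*I*pi/3))] = 24/12 = 2
  <chi_rho, chi_3> = (1/12)[1*(5)*conj(1) + 3*(5)*conj(1) + 4*(3 + 2*exp(2*I*pi/3))*conj(exp(-2*I*pi/3)) + 4*(3 + 2*exp(-2*I*pi/3))*conj(exp(2*I*pi/3))]
      = (1/12)[(5) + (15) + (8*exp(-2*I*pi/3) + 12*exp(2*I*pi/3)) + (12*exp(-2*I*pi/3) + 8*exp(2*I*pi/3))] = 0/12 = 0
  <chi_rho, chi_4> = (1/12)[1*(5)*conj(3) + 3*(5)*conj(-1) + 4*(3 + 2*exp(2*I*pi/3))*conj(0) + 4*(3 + 2*exp(-2*I*pi/3))*conj(0)]
      = (1/12)[(15) + (-15) + (0) + (0)] = 0/12 = 0
(Exp terms are combined using exp(i*s)*conj(exp(i*t)) = exp(i*(s-t)), and sums of them are collapsed using the identity that for every m > 1 the m distinct m-th roots of unity sum to 0, e.g. 1 + exp(2*I*pi/3) + exp(-2*I*pi/3) = 0.)
Dimension check: dim(rho) = sum (mult * dim) = 3*1 + 2*1 + 0*1 + 0*3 = 5 = chi_rho(e) = 5.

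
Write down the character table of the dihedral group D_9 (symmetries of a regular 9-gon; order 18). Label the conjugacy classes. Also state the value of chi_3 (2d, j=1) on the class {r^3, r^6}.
Conjugacy classes: {e} of size 1, {r^1, r^8} of size 2, {r^2, r^7} of size 2, {r^3, r^6} of size 2, {r^4, r^5} of size 2, {s, sr, ..., sr^8} of size 9.
Character table:
  irrep \ class              {e} (size 1)  {r^1, r^8} (size 2)  {r^2, r^7} (size 2)  {r^3, r^6} (size 2)  {r^4, r^5} (size 2)  {s, sr, ..., sr^8} (size 9)
  chi_1 (triv)               1             1                    1                    1                    1                    1                          
  chi_2 (sign: r->1, s->-1)  1             1                    1                    1                    1                    -1                         
  chi_3 (2d, j=1)            2             2*cos(2*pi/9)        2*cos(4*pi/9)        -1                   -2*cos(pi/9)         0                          
  chi_4 (2d, j=2)            2             2*cos(4*pi/9)        -2*cos(pi/9)         -1                   2*cos(2*pi/9)        0                          
  chi_5 (2d, j=3)            2             -1                   -1                   2                    -1                   0                          
  chi_6 (2d, j=4)            2             -2*cos(pi/9)         2*cos(2*pi/9)        -1                   2*cos(4*pi/9)        0                          

Spot check: chi_3 (2d, j=1) on {r^3, r^6} = -1.

Argument: D_9 has order 2*9 = 18 with 6 conjugacy classes, hence 6 irreducibles. Sum of squared dims 1 + 1 + 4 + 4 + 4 + 4 = 18 = |G|. Linear characters come from the abelianisation; the 2-dimensional irreps have character r^k -> 2*cos(2*pi*j*k/9), reflections -> 0.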